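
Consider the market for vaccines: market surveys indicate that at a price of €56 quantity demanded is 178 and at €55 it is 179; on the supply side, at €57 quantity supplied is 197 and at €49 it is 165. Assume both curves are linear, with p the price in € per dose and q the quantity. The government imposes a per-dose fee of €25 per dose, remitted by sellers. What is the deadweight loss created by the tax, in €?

Demand slope: (179 − 178)/(55 − 56) = -1, so qd = 234 − p.
Supply slope: (165 − 197)/(49 − 57) = 4, so qs = 4p − 31.
Before the tax: set 234 − p = 4p − 31 → p* = €53, q* = 181.
With the tax collected from sellers, supply shifts: qs = 4(p − 25) − 31.
New equilibrium: consumers pay €73, sellers receive €48, q = 161. (Wedge: pb − ps = 25.)
Quantity falls by |ΔQ| = |181 − 161| = 20.
DWL = ½ · t · |ΔQ| = ½ · 25 · 20 = €250.

Deadweight loss = €250.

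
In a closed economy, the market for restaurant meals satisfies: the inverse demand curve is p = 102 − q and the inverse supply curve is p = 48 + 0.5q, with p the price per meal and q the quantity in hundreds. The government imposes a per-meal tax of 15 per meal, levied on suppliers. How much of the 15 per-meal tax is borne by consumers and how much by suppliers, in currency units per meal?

Inverting to q(p) form: qd = 102 − p; qs = 2p − 96.
Before the tax: set 102 − p = 2p − 96 → p* = 66, q* = 36.
With the tax collected from suppliers, supply shifts: qs = 2(p − 15) − 96.
Solving gives q = 26 with consumers paying 76 and suppliers receiving 61 (the 15 wedge).
Burden on consumers: 10; on suppliers: 5. (They sum to 15.)

Consumers bear 10 per meal; suppliers bear 5 per meal.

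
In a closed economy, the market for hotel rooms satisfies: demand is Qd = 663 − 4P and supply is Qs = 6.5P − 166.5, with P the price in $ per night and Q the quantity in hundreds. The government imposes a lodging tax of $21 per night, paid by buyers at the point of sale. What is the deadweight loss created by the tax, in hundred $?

Deadweight loss = $546 hundred.

Before the tax: set 663 − 4P = 6.5P − 166.5 → P* = $79, Q* = 347.
With the tax collected from buyers, demand (in seller-price terms) shifts: Qd = 663 − 4(P + 21).
Solving gives Q = 295 with buyers paying $92 and suppliers receiving $71 (the $21 wedge).
Quantity falls by |ΔQ| = |347 − 295| = 52.
DWL = ½ · t · |ΔQ| = ½ · 21 · 52 = $546.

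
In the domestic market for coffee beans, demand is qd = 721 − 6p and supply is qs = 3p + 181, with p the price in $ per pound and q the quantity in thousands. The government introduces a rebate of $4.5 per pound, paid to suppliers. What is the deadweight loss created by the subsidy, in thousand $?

Before the subsidy: set 721 − 6p = 3p + 181 → p* = $60, q* = 361.
With a per-unit subsidy paid to suppliers, each receives p + 4.5 per unit sold, so supply becomes qs = 3(p + 4.5) + 181.
Solving gives q = 370 with consumers paying $58.5 and suppliers receiving $63 (the $4.5 wedge).
Quantity rises by |ΔQ| = |361 − 370| = 9.
DWL = ½ · t · |ΔQ| = ½ · 4.5 · 9 = $20.25.

Deadweight loss = $20.25 thousand.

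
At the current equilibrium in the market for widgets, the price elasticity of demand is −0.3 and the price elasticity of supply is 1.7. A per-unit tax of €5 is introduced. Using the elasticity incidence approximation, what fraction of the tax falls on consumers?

Incidence ratio: consumers' share ≈ εs / (εs + |εd|) = 1.7 / (1.7 + 0.3) = 0.85.
Supply is the more elastic side, so consumers bear the larger share.

Consumers' share ≈ 0.85.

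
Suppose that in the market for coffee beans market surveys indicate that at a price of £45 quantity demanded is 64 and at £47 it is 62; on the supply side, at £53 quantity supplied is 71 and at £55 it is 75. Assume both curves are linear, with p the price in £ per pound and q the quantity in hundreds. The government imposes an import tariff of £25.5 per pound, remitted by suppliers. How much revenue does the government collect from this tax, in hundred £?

Demand slope: (62 − 64)/(47 − 45) = -1, so qd = 109 − p.
Supply slope: (75 − 71)/(55 − 53) = 2, so qs = 2p − 35.
Without the tax, 109 − p = 2p − 35 gives 3p = 144, so p* = £48 and q* = 61.
With the tax collected from suppliers, supply shifts: qs = 2(p − 25.5) − 35.
New equilibrium: consumers pay £65, suppliers receive £39.5, q = 44. (Wedge: pb − ps = 25.5.)
Revenue = t · Q = 25.5 · 44 = £1122.

Tax revenue = £1122 hundred.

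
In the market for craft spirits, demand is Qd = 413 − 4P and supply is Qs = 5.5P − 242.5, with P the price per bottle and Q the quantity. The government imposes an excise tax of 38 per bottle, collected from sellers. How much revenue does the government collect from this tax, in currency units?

Without the tax, 413 − 4P = 5.5P − 242.5 gives 9.5P = 655.5, so P* = 69 and Q* = 137.
With the tax collected from sellers, supply shifts: Qs = 5.5(P − 38) − 242.5.
New equilibrium: consumers pay 91, sellers receive 53, Q = 49. (Wedge: Pb − Ps = 38.)
Revenue = t · Q = 38 · 49 = 1862.

Tax revenue = 1862.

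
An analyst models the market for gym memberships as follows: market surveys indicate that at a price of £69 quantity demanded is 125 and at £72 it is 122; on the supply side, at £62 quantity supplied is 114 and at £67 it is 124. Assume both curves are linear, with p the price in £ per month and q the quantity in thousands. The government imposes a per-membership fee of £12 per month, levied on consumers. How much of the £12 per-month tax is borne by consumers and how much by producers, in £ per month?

Consumers bear £8 per month; producers bear £4 per month.

Demand slope: (122 − 125)/(72 − 69) = -1, so qd = 194 − p.
Supply slope: (124 − 114)/(67 − 62) = 2, so qs = 2p − 10.
Before the tax: set 194 − p = 2p − 10 → p* = £68, q* = 126.
With the tax collected from consumers, demand (in seller-price terms) shifts: qd = 194 − (p + 12).
Solving gives q = 118 with consumers paying £76 and producers receiving £64 (the £12 wedge).
Burden on consumers: £8; on producers: £4. (They sum to £12.)
The less price-elastic side of the market bears the larger share of a per-unit tax.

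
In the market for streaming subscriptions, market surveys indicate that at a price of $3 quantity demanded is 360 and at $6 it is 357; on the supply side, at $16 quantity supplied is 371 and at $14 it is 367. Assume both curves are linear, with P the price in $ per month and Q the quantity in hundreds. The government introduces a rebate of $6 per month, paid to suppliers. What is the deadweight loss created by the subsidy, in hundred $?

Deadweight loss = $12 hundred.

Demand slope: (357 − 360)/(6 − 3) = -1, so Qd = 363 − P.
Supply slope: (367 − 371)/(14 − 16) = 2, so Qs = 2P + 339.
Without the subsidy, 363 − P = 2P + 339 gives 3P = 24, so P* = $8 and Q* = 355.
With a per-unit subsidy paid to suppliers, each receives P + 6 per unit sold, so supply becomes Qs = 2(P + 6) + 339.
Solving gives Q = 359 with consumers paying $4 and suppliers receiving $10 (the $6 wedge).
Quantity rises by |ΔQ| = |355 − 359| = 4.
DWL = ½ · t · |ΔQ| = ½ · 6 · 4 = $12.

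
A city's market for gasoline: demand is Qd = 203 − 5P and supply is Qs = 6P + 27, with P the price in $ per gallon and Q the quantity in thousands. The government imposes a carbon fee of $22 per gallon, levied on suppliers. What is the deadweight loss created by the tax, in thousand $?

Without the tax, 203 − 5P = 6P + 27 gives 11P = 176, so P* = $16 and Q* = 123.
With the tax collected from suppliers, supply shifts: Qs = 6(P − 22) + 27.
Solving gives Q = 63 with consumers paying $28 and suppliers receiving $6 (the $22 wedge).
Quantity falls by |ΔQ| = |123 − 63| = 60.
DWL = ½ · t · |ΔQ| = ½ · 22 · 60 = $660.

Deadweight loss = $660 thousand.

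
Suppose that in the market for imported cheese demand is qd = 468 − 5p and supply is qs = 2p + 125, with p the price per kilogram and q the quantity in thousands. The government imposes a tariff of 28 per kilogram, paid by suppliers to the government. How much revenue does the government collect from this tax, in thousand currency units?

Before the tax: set 468 − 5p = 2p + 125 → p* = 49, q* = 223.
With the tax collected from suppliers, supply shifts: qs = 2(p − 28) + 125.
New equilibrium: buyers pay 57, suppliers receive 29, q = 183. (Wedge: pb − ps = 28.)
Revenue = t · Q = 28 · 183 = 5124.

Tax revenue = 5124 thousand.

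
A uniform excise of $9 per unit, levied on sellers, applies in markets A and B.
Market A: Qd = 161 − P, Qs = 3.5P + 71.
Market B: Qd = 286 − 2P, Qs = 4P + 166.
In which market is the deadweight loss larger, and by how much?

Market A: pre-tax P* = $20, Q* = 141; post-tax Q = 134; deadweight loss = $31.5.
Market B: pre-tax P* = $20, Q* = 246; post-tax Q = 234; deadweight loss = $54.
Difference: $31.5 vs $54 → market B is larger by $22.5.

Market B, by $22.5.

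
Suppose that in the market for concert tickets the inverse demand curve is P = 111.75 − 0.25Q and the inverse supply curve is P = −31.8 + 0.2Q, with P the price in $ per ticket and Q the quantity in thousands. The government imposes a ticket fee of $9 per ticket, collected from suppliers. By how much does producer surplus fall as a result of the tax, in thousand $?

Producer surplus falls by $1236 thousand.

Rewrite in direct form: Qd = 447 − 4P and Qs = 5P + 159.
Before the tax: set 447 − 4P = 5P + 159 → P* = $32, Q* = 319.
With the tax collected from suppliers, supply shifts: Qs = 5(P − 9) + 159.
New equilibrium: buyers pay $37, suppliers receive $28, Q = 299. (Wedge: Pb − Ps = 9.)
ΔPS is the trapezoid between Q = 299 and Q = 319 of height $4: ½ · (319 + 299) · 4 = $1236.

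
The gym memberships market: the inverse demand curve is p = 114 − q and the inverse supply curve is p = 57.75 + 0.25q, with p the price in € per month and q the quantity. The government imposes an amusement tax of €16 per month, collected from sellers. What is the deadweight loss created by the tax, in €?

Rewrite in direct form: qd = 114 − p and qs = 4p − 231.
Without the tax, 114 − p = 4p − 231 gives 5p = 345, so p* = €69 and q* = 45.
With the tax collected from sellers, supply shifts: qs = 4(p − 16) − 231.
New equilibrium: buyers pay €81.8, sellers receive €65.8, q = 32.2. (Wedge: pb − ps = 16.)
Quantity falls by |ΔQ| = |45 − 32.2| = 12.8.
DWL = ½ · t · |ΔQ| = ½ · 16 · 12.8 = €102.4.

Deadweight loss = €102.4.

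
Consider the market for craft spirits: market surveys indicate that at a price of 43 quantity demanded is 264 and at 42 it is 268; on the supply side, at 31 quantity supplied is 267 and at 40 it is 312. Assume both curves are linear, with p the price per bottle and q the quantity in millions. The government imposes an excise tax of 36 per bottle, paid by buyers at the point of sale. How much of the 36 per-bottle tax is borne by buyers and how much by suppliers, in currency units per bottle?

Demand slope: (268 − 264)/(42 − 43) = -4, so qd = 436 − 4p.
Supply slope: (312 − 267)/(40 − 31) = 5, so qs = 5p + 112.
Before the tax: set 436 − 4p = 5p + 112 → p* = 36, q* = 292.
With the tax collected from buyers, demand (in seller-price terms) shifts: qd = 436 − 4(p + 36).
New equilibrium: buyers pay 56, suppliers receive 20, q = 212. (Wedge: pb − ps = 36.)
Burden on buyers: 20; on suppliers: 16. (They sum to 36.)
The less price-elastic side of the market bears the larger share of a per-unit tax.

Buyers bear 20 per bottle; suppliers bear 16 per bottle.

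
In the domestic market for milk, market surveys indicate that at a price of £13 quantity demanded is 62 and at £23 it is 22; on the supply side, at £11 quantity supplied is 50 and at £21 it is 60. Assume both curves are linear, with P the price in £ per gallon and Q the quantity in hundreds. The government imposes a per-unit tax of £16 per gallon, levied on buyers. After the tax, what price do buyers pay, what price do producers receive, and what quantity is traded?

Demand slope: (22 − 62)/(23 − 13) = -4, so Qd = 114 − 4P.
Supply slope: (60 − 50)/(21 − 11) = 1, so Qs = P + 39.
Before the tax: set 114 − 4P = P + 39 → P* = £15, Q* = 54.
With the tax collected from buyers, demand (in seller-price terms) shifts: Qd = 114 − 4(P + 16).
Solving gives Q = 41.2 with buyers paying £18.2 and producers receiving £2.2 (the £16 wedge).
The less price-elastic side of the market bears the larger share of a per-unit tax.

Buyers pay £18.2; producers receive £2.2; quantity = 41.2.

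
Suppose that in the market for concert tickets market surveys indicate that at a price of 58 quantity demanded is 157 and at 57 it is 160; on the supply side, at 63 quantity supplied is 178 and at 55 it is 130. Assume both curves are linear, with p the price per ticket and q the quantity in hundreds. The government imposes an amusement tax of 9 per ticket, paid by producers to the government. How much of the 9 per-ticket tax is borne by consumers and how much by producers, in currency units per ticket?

Consumers bear 6 per ticket; producers bear 3 per ticket.

Demand slope: (160 − 157)/(57 − 58) = -3, so qd = 331 − 3p.
Supply slope: (130 − 178)/(55 − 63) = 6, so qs = 6p − 200.
Before the tax: set 331 − 3p = 6p − 200 → p* = 59, q* = 154.
With the tax collected from producers, supply shifts: qs = 6(p − 9) − 200.
Solving gives q = 136 with consumers paying 65 and producers receiving 56 (the 9 wedge).
Burden on consumers: 6; on producers: 3. (They sum to 9.)
The less price-elastic side of the market bears the larger share of a per-unit tax.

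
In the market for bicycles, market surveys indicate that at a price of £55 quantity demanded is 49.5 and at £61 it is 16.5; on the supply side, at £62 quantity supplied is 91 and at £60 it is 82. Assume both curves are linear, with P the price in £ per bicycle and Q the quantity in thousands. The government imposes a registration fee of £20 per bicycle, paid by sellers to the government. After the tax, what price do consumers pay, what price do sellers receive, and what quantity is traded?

Consumers pay £63; sellers receive £43; quantity = 5.5.

Demand slope: (16.5 − 49.5)/(61 − 55) = -5.5, so Qd = 352 − 5.5P.
Supply slope: (82 − 91)/(60 − 62) = 4.5, so Qs = 4.5P − 188.
Before the tax: set 352 − 5.5P = 4.5P − 188 → P* = £54, Q* = 55.
With the tax collected from sellers, supply shifts: Qs = 4.5(P − 20) − 188.
New equilibrium: consumers pay £63, sellers receive £43, Q = 5.5. (Wedge: Pb − Ps = 20.)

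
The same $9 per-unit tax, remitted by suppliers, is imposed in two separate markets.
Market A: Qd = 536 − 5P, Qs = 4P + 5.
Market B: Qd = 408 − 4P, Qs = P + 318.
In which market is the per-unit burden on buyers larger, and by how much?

Market A: pre-tax P* = $59, Q* = 241; post-tax Q = 221; per-unit burden on buyers = $4.
Market B: pre-tax P* = $18, Q* = 336; post-tax Q = 328.8; per-unit burden on buyers = $1.8.
Difference: $4 vs $1.8 → market A is larger by $2.2.

Market A, by $2.2.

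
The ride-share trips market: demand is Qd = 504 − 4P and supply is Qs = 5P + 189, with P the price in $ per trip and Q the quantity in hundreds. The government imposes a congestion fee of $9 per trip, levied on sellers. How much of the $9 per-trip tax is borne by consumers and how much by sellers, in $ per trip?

Without the tax, 504 − 4P = 5P + 189 gives 9P = 315, so P* = $35 and Q* = 364.
With the tax collected from sellers, supply shifts: Qs = 5(P − 9) + 189.
New equilibrium: consumers pay $40, sellers receive $31, Q = 344. (Wedge: Pb − Ps = 9.)
Burden on consumers: $5; on sellers: $4. (They sum to $9.)
The less price-elastic side of the market bears the larger share of a per-unit tax.

Consumers bear $5 per trip; sellers bear $4 per trip.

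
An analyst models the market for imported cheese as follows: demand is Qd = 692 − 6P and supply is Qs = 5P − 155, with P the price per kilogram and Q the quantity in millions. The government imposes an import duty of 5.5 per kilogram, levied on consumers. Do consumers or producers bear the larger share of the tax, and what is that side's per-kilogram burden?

Producers bear the larger share: 3 per kilogram.

Without the tax, 692 − 6P = 5P − 155 gives 11P = 847, so P* = 77 and Q* = 230.
With the tax collected from consumers, demand (in seller-price terms) shifts: Qd = 692 − 6(P + 5.5).
New equilibrium: consumers pay 79.5, producers receive 74, Q = 215. (Wedge: Pb − Ps = 5.5.)
Per-kilogram burden: consumers 2.5, producers 3.
Producers take the larger share because supply is less price-elastic here (demand slope 6 vs supply slope 5).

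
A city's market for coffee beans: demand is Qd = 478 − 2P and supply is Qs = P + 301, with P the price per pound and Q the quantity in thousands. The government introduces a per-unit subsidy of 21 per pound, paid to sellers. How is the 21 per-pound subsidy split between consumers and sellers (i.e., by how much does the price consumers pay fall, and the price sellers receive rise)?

Before the subsidy: set 478 − 2P = P + 301 → P* = 59, Q* = 360.
With a per-unit subsidy paid to sellers, each receives P + 21 per unit sold, so supply becomes Qs = (P + 21) + 301.
New equilibrium: consumers pay 52, sellers receive 73, Q = 374. (Wedge: Pb − Ps = −21.)
Gain to consumers: 7; to sellers: 14. (They sum to 21.)

Consumers gain 7 per pound; sellers gain 14 per pound.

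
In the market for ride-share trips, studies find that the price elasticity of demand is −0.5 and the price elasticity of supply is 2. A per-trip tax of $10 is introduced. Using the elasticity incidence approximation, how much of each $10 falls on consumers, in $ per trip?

Consumers bear ≈ $8 per trip.

Incidence ratio: consumers' share ≈ εs / (εs + |εd|) = 2 / (2 + 0.5) = 0.8.
So consumers bear ≈ 0.8 × $10 = $8; producers bear $2.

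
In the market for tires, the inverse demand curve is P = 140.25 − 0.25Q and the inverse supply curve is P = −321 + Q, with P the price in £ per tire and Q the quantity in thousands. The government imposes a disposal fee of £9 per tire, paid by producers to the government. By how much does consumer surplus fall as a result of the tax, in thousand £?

Rewrite in direct form: Qd = 561 − 4P and Qs = P + 321.
Without the tax, 561 − 4P = P + 321 gives 5P = 240, so P* = £48 and Q* = 369.
With the tax collected from producers, supply shifts: Qs = (P − 9) + 321.
New equilibrium: consumers pay £49.8, producers receive £40.8, Q = 361.8. (Wedge: Pb − Ps = 9.)
ΔCS is the trapezoid between Q = 361.8 and Q = 369 of height £1.8: ½ · (369 + 361.8) · 1.8 = £657.72.

Consumer surplus falls by £657.72 thousand.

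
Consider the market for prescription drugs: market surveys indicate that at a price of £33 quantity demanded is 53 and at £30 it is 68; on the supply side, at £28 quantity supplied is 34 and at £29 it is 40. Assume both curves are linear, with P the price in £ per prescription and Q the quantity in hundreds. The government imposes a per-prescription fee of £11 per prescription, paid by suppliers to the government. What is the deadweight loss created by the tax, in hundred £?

Deadweight loss = £165 hundred.

Demand slope: (68 − 53)/(30 − 33) = -5, so Qd = 218 − 5P.
Supply slope: (40 − 34)/(29 − 28) = 6, so Qs = 6P − 134.
Without the tax, 218 − 5P = 6P − 134 gives 11P = 352, so P* = £32 and Q* = 58.
With the tax collected from suppliers, supply shifts: Qs = 6(P − 11) − 134.
New equilibrium: buyers pay £38, suppliers receive £27, Q = 28. (Wedge: Pb − Ps = 11.)
Quantity falls by |ΔQ| = |58 − 28| = 30.
DWL = ½ · t · |ΔQ| = ½ · 11 · 30 = £165.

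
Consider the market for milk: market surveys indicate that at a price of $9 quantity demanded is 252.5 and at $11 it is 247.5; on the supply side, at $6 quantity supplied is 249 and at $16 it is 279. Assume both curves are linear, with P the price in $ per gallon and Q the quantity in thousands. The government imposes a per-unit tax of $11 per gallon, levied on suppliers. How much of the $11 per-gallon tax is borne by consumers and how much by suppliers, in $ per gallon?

Demand slope: (247.5 − 252.5)/(11 − 9) = -2.5, so Qd = 275 − 2.5P.
Supply slope: (279 − 249)/(16 − 6) = 3, so Qs = 3P + 231.
Before the tax: set 275 − 2.5P = 3P + 231 → P* = $8, Q* = 255.
With the tax collected from suppliers, supply shifts: Qs = 3(P − 11) + 231.
Solving gives Q = 240 with consumers paying $14 and suppliers receiving $3 (the $11 wedge).
Burden on consumers: $6; on suppliers: $5. (They sum to $11.)
The less price-elastic side of the market bears the larger share of a per-unit tax.

Consumers bear $6 per gallon; suppliers bear $5 per gallon.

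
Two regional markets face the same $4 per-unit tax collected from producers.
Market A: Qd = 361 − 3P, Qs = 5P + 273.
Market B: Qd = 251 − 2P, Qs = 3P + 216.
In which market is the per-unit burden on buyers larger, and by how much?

Market A, by $0.1.

Market A: pre-tax P* = $11, Q* = 328; post-tax Q = 320.5; per-unit burden on buyers = $2.5.
Market B: pre-tax P* = $7, Q* = 237; post-tax Q = 232.2; per-unit burden on buyers = $2.4.
Difference: $2.5 vs $2.4 → market A is larger by $0.1.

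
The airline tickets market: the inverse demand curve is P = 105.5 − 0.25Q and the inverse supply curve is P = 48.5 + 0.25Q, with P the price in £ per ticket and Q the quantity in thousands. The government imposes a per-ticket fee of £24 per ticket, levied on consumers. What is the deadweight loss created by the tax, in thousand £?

Inverting to Q(P) form: Qd = 422 − 4P; Qs = 4P − 194.
Before the tax: set 422 − 4P = 4P − 194 → P* = £77, Q* = 114.
With the tax collected from consumers, demand (in seller-price terms) shifts: Qd = 422 − 4(P + 24).
New equilibrium: consumers pay £89, producers receive £65, Q = 66. (Wedge: Pb − Ps = 24.)
Quantity falls by |ΔQ| = |114 − 66| = 48.
DWL = ½ · t · |ΔQ| = ½ · 24 · 48 = £576.

Deadweight loss = £576 thousand.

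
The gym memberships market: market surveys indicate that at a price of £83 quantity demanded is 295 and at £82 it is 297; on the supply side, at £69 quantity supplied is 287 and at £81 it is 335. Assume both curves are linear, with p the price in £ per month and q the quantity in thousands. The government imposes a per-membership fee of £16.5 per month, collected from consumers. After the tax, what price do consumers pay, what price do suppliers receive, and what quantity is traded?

Demand slope: (297 − 295)/(82 − 83) = -2, so qd = 461 − 2p.
Supply slope: (335 − 287)/(81 − 69) = 4, so qs = 4p + 11.
Without the tax, 461 − 2p = 4p + 11 gives 6p = 450, so p* = £75 and q* = 311.
With the tax collected from consumers, demand (in seller-price terms) shifts: qd = 461 − 2(p + 16.5).
Solving gives q = 289 with consumers paying £86 and suppliers receiving £69.5 (the £16.5 wedge).
The less price-elastic side of the market bears the larger share of a per-unit tax.

Consumers pay £86; suppliers receive £69.5; quantity = 289.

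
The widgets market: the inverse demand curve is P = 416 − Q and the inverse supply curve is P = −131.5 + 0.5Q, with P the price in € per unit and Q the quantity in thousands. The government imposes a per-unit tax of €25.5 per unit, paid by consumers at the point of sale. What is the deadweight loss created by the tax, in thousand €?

Deadweight loss = €216.75 thousand.

Inverting to Q(P) form: Qd = 416 − P; Qs = 2P + 263.
Without the tax, 416 − P = 2P + 263 gives 3P = 153, so P* = €51 and Q* = 365.
With the tax collected from consumers, demand (in seller-price terms) shifts: Qd = 416 − (P + 25.5).
New equilibrium: consumers pay €68, producers receive €42.5, Q = 348. (Wedge: Pb − Ps = 25.5.)
Quantity falls by |ΔQ| = |365 − 348| = 17.
DWL = ½ · t · |ΔQ| = ½ · 25.5 · 17 = €216.75.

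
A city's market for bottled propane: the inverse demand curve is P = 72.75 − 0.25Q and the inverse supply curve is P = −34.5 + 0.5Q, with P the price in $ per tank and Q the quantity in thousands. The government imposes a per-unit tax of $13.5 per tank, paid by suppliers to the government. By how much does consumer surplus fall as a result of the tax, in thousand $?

Rewrite in direct form: Qd = 291 − 4P and Qs = 2P + 69.
Before the tax: set 291 − 4P = 2P + 69 → P* = $37, Q* = 143.
With the tax collected from suppliers, supply shifts: Qs = 2(P − 13.5) + 69.
New equilibrium: buyers pay $41.5, suppliers receive $28, Q = 125. (Wedge: Pb − Ps = 13.5.)
ΔCS is the trapezoid between Q = 125 and Q = 143 of height $4.5: ½ · (143 + 125) · 4.5 = $603.

Consumer surplus falls by $603 thousand.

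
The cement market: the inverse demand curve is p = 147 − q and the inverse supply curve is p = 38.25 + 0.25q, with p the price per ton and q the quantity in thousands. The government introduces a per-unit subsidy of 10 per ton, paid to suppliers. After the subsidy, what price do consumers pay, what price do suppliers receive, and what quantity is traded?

Inverting to q(p) form: qd = 147 − p; qs = 4p − 153.
Without the subsidy, 147 − p = 4p − 153 gives 5p = 300, so p* = 60 and q* = 87.
With a per-unit subsidy paid to suppliers, each receives p + 10 per unit sold, so supply becomes qs = 4(p + 10) − 153.
Solving gives q = 95 with consumers paying 52 and suppliers receiving 62 (the 10 wedge).

Consumers pay 52; suppliers receive 62; quantity = 95.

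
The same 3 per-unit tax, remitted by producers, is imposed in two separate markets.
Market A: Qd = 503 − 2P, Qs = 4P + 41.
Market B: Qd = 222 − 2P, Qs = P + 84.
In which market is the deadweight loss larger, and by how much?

Market A: pre-tax P* = 77, Q* = 349; post-tax Q = 345; deadweight loss = 6.
Market B: pre-tax P* = 46, Q* = 130; post-tax Q = 128; deadweight loss = 3.
Difference: 6 vs 3 → market A is larger by 3.

Market A, by 3.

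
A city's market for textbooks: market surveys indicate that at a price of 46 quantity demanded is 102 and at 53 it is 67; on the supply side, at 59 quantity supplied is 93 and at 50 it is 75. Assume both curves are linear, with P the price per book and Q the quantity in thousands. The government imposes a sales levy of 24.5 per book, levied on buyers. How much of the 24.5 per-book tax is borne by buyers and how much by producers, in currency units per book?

Demand slope: (67 − 102)/(53 − 46) = -5, so Qd = 332 − 5P.
Supply slope: (75 − 93)/(50 − 59) = 2, so Qs = 2P − 25.
Without the tax, 332 − 5P = 2P − 25 gives 7P = 357, so P* = 51 and Q* = 77.
With the tax collected from buyers, demand (in seller-price terms) shifts: Qd = 332 − 5(P + 24.5).
Solving gives Q = 42 with buyers paying 58 and producers receiving 33.5 (the 24.5 wedge).
Burden on buyers: 7; on producers: 17.5. (They sum to 24.5.)

Buyers bear 7 per book; producers bear 17.5 per book.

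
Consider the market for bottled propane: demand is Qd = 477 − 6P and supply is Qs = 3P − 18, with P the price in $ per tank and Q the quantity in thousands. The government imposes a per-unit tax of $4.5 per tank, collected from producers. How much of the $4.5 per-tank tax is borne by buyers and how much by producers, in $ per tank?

Buyers bear $1.5 per tank; producers bear $3 per tank.

Before the tax: set 477 − 6P = 3P − 18 → P* = $55, Q* = 147.
With the tax collected from producers, supply shifts: Qs = 3(P − 4.5) − 18.
New equilibrium: buyers pay $56.5, producers receive $52, Q = 138. (Wedge: Pb − Ps = 4.5.)
Burden on buyers: $1.5; on producers: $3. (They sum to $4.5.)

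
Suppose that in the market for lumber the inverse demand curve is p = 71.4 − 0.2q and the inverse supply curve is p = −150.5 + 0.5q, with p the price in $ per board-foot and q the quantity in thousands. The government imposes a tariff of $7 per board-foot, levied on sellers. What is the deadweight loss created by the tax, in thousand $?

Deadweight loss = $35 thousand.

Rewrite in direct form: qd = 357 − 5p and qs = 2p + 301.
Without the tax, 357 − 5p = 2p + 301 gives 7p = 56, so p* = $8 and q* = 317.
With the tax collected from sellers, supply shifts: qs = 2(p − 7) + 301.
Solving gives q = 307 with buyers paying $10 and sellers receiving $3 (the $7 wedge).
Quantity falls by |ΔQ| = |317 − 307| = 10.
DWL = ½ · t · |ΔQ| = ½ · 7 · 10 = $35.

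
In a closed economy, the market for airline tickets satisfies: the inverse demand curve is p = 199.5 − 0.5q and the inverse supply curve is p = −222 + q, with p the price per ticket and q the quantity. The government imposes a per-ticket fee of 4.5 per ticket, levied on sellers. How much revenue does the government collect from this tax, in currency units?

Inverting to q(p) form: qd = 399 − 2p; qs = p + 222.
Without the tax, 399 − 2p = p + 222 gives 3p = 177, so p* = 59 and q* = 281.
With the tax collected from sellers, supply shifts: qs = (p − 4.5) + 222.
New equilibrium: buyers pay 60.5, sellers receive 56, q = 278. (Wedge: pb − ps = 4.5.)
Revenue = t · Q = 4.5 · 278 = 1251.

Tax revenue = 1251.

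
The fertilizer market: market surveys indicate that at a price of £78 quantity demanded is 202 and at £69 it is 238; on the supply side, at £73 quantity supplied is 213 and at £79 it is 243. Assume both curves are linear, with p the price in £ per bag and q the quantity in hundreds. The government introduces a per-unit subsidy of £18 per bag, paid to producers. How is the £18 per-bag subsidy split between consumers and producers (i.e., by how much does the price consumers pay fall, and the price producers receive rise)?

Demand slope: (238 − 202)/(69 − 78) = -4, so qd = 514 − 4p.
Supply slope: (243 − 213)/(79 − 73) = 5, so qs = 5p − 152.
Without the subsidy, 514 − 4p = 5p − 152 gives 9p = 666, so p* = £74 and q* = 218.
With a per-unit subsidy paid to producers, each receives p + 18 per unit sold, so supply becomes qs = 5(p + 18) − 152.
New equilibrium: consumers pay £64, producers receive £82, q = 258. (Wedge: pb − ps = −18.)
Gain to consumers: £10; to producers: £8. (They sum to £18.)

Consumers gain £10 per bag; producers gain £8 per bag.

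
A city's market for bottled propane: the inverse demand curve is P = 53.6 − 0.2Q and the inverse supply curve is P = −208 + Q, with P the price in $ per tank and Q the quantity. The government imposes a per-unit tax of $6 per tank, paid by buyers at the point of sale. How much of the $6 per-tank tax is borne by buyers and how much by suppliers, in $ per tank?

Inverting to Q(P) form: Qd = 268 − 5P; Qs = P + 208.
Before the tax: set 268 − 5P = P + 208 → P* = $10, Q* = 218.
With the tax collected from buyers, demand (in seller-price terms) shifts: Qd = 268 − 5(P + 6).
New equilibrium: buyers pay $11, suppliers receive $5, Q = 213. (Wedge: Pb − Ps = 6.)
Burden on buyers: $1; on suppliers: $5. (They sum to $6.)
The less price-elastic side of the market bears the larger share of a per-unit tax.

Buyers bear $1 per tank; suppliers bear $5 per tank.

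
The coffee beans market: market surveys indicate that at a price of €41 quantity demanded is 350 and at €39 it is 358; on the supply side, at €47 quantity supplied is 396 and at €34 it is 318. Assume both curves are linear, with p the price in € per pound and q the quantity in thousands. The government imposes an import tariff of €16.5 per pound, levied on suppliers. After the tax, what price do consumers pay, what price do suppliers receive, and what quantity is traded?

Consumers pay €49.9; suppliers receive €33.4; quantity = 314.4.

Demand slope: (358 − 350)/(39 − 41) = -4, so qd = 514 − 4p.
Supply slope: (318 − 396)/(34 − 47) = 6, so qs = 6p + 114.
Without the tax, 514 − 4p = 6p + 114 gives 10p = 400, so p* = €40 and q* = 354.
With the tax collected from suppliers, supply shifts: qs = 6(p − 16.5) + 114.
New equilibrium: consumers pay €49.9, suppliers receive €33.4, q = 314.4. (Wedge: pb − ps = 16.5.)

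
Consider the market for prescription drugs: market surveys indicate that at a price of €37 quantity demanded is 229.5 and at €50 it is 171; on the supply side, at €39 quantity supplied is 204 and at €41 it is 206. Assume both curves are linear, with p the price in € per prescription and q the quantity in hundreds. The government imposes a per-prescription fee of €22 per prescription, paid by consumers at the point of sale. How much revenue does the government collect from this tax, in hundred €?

Tax revenue = €4158 hundred.

Demand slope: (171 − 229.5)/(50 − 37) = -4.5, so qd = 396 − 4.5p.
Supply slope: (206 − 204)/(41 − 39) = 1, so qs = p + 165.
Before the tax: set 396 − 4.5p = p + 165 → p* = €42, q* = 207.
With the tax collected from consumers, demand (in seller-price terms) shifts: qd = 396 − 4.5(p + 22).
New equilibrium: consumers pay €46, suppliers receive €24, q = 189. (Wedge: pb − ps = 22.)
Revenue = t · Q = 22 · 189 = €4158.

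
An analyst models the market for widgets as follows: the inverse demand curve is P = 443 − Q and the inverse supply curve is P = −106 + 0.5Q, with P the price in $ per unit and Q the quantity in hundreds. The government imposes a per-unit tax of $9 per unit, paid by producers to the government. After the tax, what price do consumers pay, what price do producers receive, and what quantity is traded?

Rewrite in direct form: Qd = 443 − P and Qs = 2P + 212.
Before the tax: set 443 − P = 2P + 212 → P* = $77, Q* = 366.
With the tax collected from producers, supply shifts: Qs = 2(P − 9) + 212.
Solving gives Q = 360 with consumers paying $83 and producers receiving $74 (the $9 wedge).
The less price-elastic side of the market bears the larger share of a per-unit tax.

Consumers pay $83; producers receive $74; quantity = 360.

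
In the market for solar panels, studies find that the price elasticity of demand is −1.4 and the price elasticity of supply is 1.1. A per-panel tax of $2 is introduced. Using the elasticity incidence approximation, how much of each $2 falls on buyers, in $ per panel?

Incidence ratio: buyers' share ≈ εs / (εs + |εd|) = 1.1 / (1.1 + 1.4) = 0.44.
So buyers bear ≈ 0.44 × $2 = $0.88; producers bear $1.12.

Buyers bear ≈ $0.88 per panel.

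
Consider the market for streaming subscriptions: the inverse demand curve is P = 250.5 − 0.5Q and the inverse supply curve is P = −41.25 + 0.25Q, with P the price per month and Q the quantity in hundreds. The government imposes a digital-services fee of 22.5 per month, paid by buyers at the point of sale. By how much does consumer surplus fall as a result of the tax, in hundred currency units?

Rewrite in direct form: Qd = 501 − 2P and Qs = 4P + 165.
Without the tax, 501 − 2P = 4P + 165 gives 6P = 336, so P* = 56 and Q* = 389.
With the tax collected from buyers, demand (in seller-price terms) shifts: Qd = 501 − 2(P + 22.5).
Solving gives Q = 359 with buyers paying 71 and sellers receiving 48.5 (the 22.5 wedge).
ΔCS is the trapezoid between Q = 359 and Q = 389 of height 15: ½ · (389 + 359) · 15 = 5610.

Consumer surplus falls by 5610 hundred.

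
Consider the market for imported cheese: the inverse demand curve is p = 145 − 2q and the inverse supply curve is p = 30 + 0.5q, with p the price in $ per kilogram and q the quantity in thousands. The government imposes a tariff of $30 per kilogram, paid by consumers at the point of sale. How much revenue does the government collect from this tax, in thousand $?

Rewrite in direct form: qd = 72.5 − 0.5p and qs = 2p − 60.
Before the tax: set 72.5 − 0.5p = 2p − 60 → p* = $53, q* = 46.
With the tax collected from consumers, demand (in seller-price terms) shifts: qd = 72.5 − 0.5(p + 30).
Solving gives q = 34 with consumers paying $77 and producers receiving $47 (the $30 wedge).
Revenue = t · Q = 30 · 34 = $1020.

Tax revenue = $1020 thousand.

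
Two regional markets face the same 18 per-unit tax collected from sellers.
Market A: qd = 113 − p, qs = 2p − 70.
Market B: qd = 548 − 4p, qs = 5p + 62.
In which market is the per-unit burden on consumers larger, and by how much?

Market A: pre-tax p* = 61, q* = 52; post-tax q = 40; per-unit burden on consumers = 12.
Market B: pre-tax p* = 54, q* = 332; post-tax q = 292; per-unit burden on consumers = 10.
Difference: 12 vs 10 → market A is larger by 2.

Market A, by 2.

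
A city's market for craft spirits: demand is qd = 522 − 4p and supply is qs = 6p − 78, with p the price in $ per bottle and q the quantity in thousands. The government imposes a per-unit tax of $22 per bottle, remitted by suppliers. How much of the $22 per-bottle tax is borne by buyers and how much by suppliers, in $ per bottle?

Before the tax: set 522 − 4p = 6p − 78 → p* = $60, q* = 282.
With the tax collected from suppliers, supply shifts: qs = 6(p − 22) − 78.
New equilibrium: buyers pay $73.2, suppliers receive $51.2, q = 229.2. (Wedge: pb − ps = 22.)
Burden on buyers: $13.2; on suppliers: $8.8. (They sum to $22.)

Buyers bear $13.2 per bottle; suppliers bear $8.8 per bottle.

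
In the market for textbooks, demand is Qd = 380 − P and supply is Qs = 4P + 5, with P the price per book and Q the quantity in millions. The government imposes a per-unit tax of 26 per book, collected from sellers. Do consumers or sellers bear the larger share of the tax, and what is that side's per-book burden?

Consumers bear the larger share: 20.8 per book.

Before the tax: set 380 − P = 4P + 5 → P* = 75, Q* = 305.
With the tax collected from sellers, supply shifts: Qs = 4(P − 26) + 5.
Solving gives Q = 284.2 with consumers paying 95.8 and sellers receiving 69.8 (the 26 wedge).
Per-book burden: consumers 20.8, sellers 5.2.
Consumers take the larger share because demand is less price-elastic here (demand slope 1 vs supply slope 4).
The less price-elastic side of the market bears the larger share of a per-unit tax.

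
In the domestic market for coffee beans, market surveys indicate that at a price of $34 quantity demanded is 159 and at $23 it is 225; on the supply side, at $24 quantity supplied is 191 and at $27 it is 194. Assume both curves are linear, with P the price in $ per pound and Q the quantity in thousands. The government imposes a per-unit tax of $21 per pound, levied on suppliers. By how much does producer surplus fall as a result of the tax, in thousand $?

Producer surplus falls by $3348 thousand.

Demand slope: (225 − 159)/(23 − 34) = -6, so Qd = 363 − 6P.
Supply slope: (194 − 191)/(27 − 24) = 1, so Qs = P + 167.
Without the tax, 363 − 6P = P + 167 gives 7P = 196, so P* = $28 and Q* = 195.
With the tax collected from suppliers, supply shifts: Qs = (P − 21) + 167.
Solving gives Q = 177 with consumers paying $31 and suppliers receiving $10 (the $21 wedge).
ΔPS is the trapezoid between Q = 177 and Q = 195 of height $18: ½ · (195 + 177) · 18 = $3348.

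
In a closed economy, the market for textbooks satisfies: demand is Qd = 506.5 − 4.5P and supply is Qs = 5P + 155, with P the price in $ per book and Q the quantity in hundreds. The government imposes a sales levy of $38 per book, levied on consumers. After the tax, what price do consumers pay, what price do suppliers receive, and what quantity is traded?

Consumers pay $57; suppliers receive $19; quantity = 250.

Without the tax, 506.5 − 4.5P = 5P + 155 gives 9.5P = 351.5, so P* = $37 and Q* = 340.
With the tax collected from consumers, demand (in seller-price terms) shifts: Qd = 506.5 − 4.5(P + 38).
Solving gives Q = 250 with consumers paying $57 and suppliers receiving $19 (the $38 wedge).
The less price-elastic side of the market bears the larger share of a per-unit tax.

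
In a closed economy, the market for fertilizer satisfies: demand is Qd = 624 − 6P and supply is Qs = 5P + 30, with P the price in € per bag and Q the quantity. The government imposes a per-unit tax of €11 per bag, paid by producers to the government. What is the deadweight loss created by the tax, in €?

Deadweight loss = €165.

Before the tax: set 624 − 6P = 5P + 30 → P* = €54, Q* = 300.
With the tax collected from producers, supply shifts: Qs = 5(P − 11) + 30.
Solving gives Q = 270 with buyers paying €59 and producers receiving €48 (the €11 wedge).
Quantity falls by |ΔQ| = |300 − 270| = 30.
DWL = ½ · t · |ΔQ| = ½ · 11 · 30 = €165.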